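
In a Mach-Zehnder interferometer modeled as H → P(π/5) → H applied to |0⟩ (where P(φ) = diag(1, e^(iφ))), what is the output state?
(0.9045 + 0.2939i)|0⟩ + (0.09549 - 0.2939i)|1⟩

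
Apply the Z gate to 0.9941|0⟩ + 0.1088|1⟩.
0.9941|0⟩ - 0.1088|1⟩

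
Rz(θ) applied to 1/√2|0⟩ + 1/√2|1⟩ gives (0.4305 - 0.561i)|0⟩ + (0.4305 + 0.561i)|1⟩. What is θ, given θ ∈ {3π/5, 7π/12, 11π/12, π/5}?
7π/12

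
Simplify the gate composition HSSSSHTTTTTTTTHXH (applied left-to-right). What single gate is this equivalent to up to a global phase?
Z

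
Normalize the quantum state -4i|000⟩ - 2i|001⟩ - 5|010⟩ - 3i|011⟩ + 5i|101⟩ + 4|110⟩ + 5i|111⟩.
-0.3651i|000⟩ - 0.1826i|001⟩ - 0.4564|010⟩ - 0.2739i|011⟩ + 0.4564i|101⟩ + 0.3651|110⟩ + 0.4564i|111⟩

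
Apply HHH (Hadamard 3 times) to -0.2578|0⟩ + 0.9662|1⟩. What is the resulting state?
0.5009|0⟩ - 0.8655|1⟩

H² = I, so H^3 = H: a single Hadamard. With (a, b) = (-0.2578, 0.9662), H gives ((a + b)/√2, (a − b)/√2) = (0.5009, -0.8655).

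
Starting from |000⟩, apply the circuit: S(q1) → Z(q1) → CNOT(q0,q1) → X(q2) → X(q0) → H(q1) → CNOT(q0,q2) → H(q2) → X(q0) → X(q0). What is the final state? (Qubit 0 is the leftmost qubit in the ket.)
1/2|100⟩ + 1/2|101⟩ + 1/2|110⟩ + 1/2|111⟩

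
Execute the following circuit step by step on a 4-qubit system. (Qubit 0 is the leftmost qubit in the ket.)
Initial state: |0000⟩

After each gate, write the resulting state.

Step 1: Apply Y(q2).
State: i|0010⟩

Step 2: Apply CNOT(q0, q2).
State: i|0010⟩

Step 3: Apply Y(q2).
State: |0000⟩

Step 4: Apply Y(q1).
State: i|0100⟩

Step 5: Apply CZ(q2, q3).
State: i|0100⟩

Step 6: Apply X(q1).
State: i|0000⟩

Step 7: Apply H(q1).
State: (1/√2)i|0000⟩ + (1/√2)i|0100⟩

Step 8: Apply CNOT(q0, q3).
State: (1/√2)i|0000⟩ + (1/√2)i|0100⟩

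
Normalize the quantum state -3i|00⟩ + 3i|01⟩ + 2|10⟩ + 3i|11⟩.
-0.5388i|00⟩ + 0.5388i|01⟩ + 0.3592|10⟩ + 0.5388i|11⟩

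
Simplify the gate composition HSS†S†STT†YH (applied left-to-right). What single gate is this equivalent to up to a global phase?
Y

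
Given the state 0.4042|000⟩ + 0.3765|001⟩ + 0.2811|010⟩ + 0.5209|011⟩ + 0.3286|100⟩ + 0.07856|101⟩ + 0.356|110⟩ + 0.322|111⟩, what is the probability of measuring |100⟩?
0.108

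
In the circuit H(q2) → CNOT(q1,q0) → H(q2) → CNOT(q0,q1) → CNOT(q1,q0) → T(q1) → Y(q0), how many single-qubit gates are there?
4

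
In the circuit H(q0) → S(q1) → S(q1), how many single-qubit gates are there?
3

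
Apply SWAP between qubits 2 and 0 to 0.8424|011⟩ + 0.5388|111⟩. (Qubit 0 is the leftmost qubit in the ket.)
0.8424|110⟩ + 0.5388|111⟩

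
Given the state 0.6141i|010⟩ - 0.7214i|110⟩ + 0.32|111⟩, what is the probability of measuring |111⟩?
0.1024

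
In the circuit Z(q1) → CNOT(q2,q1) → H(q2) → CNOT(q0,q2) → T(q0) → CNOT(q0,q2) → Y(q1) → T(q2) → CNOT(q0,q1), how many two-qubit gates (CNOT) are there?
4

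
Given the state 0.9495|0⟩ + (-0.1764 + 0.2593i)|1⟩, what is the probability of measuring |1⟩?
0.09835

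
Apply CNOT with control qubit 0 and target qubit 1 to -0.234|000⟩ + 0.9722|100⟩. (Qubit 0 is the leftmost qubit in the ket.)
-0.234|000⟩ + 0.9722|110⟩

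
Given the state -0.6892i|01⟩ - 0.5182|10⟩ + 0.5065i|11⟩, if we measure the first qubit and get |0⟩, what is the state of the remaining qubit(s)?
-i|1⟩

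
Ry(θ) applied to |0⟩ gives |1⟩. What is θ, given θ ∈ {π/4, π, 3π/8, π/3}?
π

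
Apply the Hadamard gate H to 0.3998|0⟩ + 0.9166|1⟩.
0.9308|0⟩ - 0.3654|1⟩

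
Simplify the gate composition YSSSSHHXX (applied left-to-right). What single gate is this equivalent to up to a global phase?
Y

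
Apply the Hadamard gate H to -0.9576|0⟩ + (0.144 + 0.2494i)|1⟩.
(-0.5753 + 0.1764i)|0⟩ + (-0.7789 - 0.1764i)|1⟩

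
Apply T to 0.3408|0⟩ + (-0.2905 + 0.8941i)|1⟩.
0.3408|0⟩ + (-0.8376 + 0.4268i)|1⟩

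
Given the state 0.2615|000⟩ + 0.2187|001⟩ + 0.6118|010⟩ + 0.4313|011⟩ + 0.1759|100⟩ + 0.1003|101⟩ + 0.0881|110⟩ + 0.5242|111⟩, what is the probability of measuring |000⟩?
0.06838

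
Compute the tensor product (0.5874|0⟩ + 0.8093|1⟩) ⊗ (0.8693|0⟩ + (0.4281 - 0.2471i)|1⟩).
0.5106|00⟩ + (0.2515 - 0.1451i)|01⟩ + 0.7035|10⟩ + (0.3465 - 0.2i)|11⟩

amp(|b₁b₂…⟩) = product of the factor amplitudes for bits b₁, b₂, …; only kets whose every factor amplitude is nonzero survive.
|00⟩: (0.5874)(0.8693) = 0.5106
|01⟩: (0.5874)(0.4281 - 0.2471i) = (0.2515 - 0.1451i)
|10⟩: (0.8093)(0.8693) = 0.7035
|11⟩: (0.8093)(0.4281 - 0.2471i) = (0.3465 - 0.2i)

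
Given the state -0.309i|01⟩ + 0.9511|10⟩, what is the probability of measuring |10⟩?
0.9046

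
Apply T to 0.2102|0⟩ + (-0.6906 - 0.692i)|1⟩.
0.2102|0⟩ + (0.0009899 - 0.9776i)|1⟩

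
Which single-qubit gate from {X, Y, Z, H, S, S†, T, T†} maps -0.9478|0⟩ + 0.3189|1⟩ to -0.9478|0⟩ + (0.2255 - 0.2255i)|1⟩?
T†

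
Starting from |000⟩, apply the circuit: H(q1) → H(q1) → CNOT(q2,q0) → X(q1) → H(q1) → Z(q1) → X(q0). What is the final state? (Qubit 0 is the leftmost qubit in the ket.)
1/√2|100⟩ + 1/√2|110⟩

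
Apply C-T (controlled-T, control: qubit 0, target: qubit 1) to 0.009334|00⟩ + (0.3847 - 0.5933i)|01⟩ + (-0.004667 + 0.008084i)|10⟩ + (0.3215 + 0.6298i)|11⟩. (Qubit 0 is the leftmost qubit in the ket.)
0.009334|00⟩ + (0.3847 - 0.5933i)|01⟩ + (-0.004667 + 0.008084i)|10⟩ + (-0.218 + 0.6727i)|11⟩

C-T leaves the control-|0⟩ kets |00⟩, |01⟩ unchanged and applies T to qubit 1 on the control-|1⟩ pair (|10⟩, |11⟩).
T = [[1, 0], [0, (1/√2 + (1/√2)i)]].
With a = amp(|10⟩) = (-0.004667 + 0.008084i) and b = amp(|11⟩) = (0.3215 + 0.6298i):
new amp(|10⟩) = (1)·a = (-0.004667 + 0.008084i)
new amp(|11⟩) = (1/√2 + (1/√2)i)·b = (-0.218 + 0.6727i)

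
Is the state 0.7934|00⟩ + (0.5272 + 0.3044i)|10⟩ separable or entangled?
Separable

Writing the state as a|00⟩ + b|01⟩ + c|10⟩ + d|11⟩, it is a product state iff ad − bc = 0.
Here (a, b, c, d) = (0.7934, 0, (0.5272 + 0.3044i), 0): ad − bc = (0.7934)(0) − (0)(0.5272 + 0.3044i) = 0, so the state is separable.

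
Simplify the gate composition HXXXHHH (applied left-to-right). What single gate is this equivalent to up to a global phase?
Z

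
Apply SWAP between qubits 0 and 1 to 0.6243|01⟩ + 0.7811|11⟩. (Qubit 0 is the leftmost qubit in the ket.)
0.6243|10⟩ + 0.7811|11⟩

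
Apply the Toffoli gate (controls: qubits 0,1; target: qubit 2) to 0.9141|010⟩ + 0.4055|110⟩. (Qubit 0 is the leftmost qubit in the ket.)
0.9141|010⟩ + 0.4055|111⟩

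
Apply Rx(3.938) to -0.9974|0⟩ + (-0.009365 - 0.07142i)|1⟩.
(0.3209 + 0.008632i)|0⟩ + (0.003631 + 0.9471i)|1⟩

Rx(3.938) = [[cos(θ/2), −i·sin(θ/2)], [−i·sin(θ/2), cos(θ/2)]]; θ = 3.938, cos(θ/2) ≈ -0.387763, sin(θ/2) ≈ 0.921759.
With a = amp(|0⟩) = -0.9974 and b = amp(|1⟩) = (-0.009365 - 0.07142i):
new amp(|0⟩) = (-0.387763)·a + (-0.921759i)·b = (0.3209 + 0.008632i)
new amp(|1⟩) = (-0.921759i)·a + (-0.387763)·b = (0.003631 + 0.9471i)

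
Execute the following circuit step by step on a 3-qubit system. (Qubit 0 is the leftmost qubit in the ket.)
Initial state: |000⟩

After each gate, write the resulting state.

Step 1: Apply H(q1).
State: 1/√2|000⟩ + 1/√2|010⟩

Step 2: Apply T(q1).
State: 1/√2|000⟩ + (1/2 + (1/2)i)|010⟩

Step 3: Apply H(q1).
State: (0.8536 + (1/√8)i)|000⟩ + (0.1464 - (1/√8)i)|010⟩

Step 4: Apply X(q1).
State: (0.1464 - (1/√8)i)|000⟩ + (0.8536 + (1/√8)i)|010⟩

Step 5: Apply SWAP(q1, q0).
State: (0.1464 - (1/√8)i)|000⟩ + (0.8536 + (1/√8)i)|100⟩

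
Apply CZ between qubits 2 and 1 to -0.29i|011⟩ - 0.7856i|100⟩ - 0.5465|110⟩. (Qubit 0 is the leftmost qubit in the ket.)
0.29i|011⟩ - 0.7856i|100⟩ - 0.5465|110⟩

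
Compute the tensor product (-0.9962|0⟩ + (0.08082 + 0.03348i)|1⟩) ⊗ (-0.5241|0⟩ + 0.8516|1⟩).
0.5221|00⟩ - 0.8484|01⟩ + (-0.04236 - 0.01755i)|10⟩ + (0.06883 + 0.02851i)|11⟩

amp(|b₁b₂…⟩) = product of the factor amplitudes for bits b₁, b₂, …; only kets whose every factor amplitude is nonzero survive.
|00⟩: (-0.9962)(-0.5241) = 0.5221
|01⟩: (-0.9962)(0.8516) = -0.8484
|10⟩: (0.08082 + 0.03348i)(-0.5241) = (-0.04236 - 0.01755i)
|11⟩: (0.08082 + 0.03348i)(0.8516) = (0.06883 + 0.02851i)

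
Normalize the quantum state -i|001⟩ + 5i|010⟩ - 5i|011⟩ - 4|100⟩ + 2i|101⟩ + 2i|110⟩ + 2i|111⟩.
-0.1125i|001⟩ + 0.5625i|010⟩ - 0.5625i|011⟩ - 0.45|100⟩ + 0.225i|101⟩ + 0.225i|110⟩ + 0.225i|111⟩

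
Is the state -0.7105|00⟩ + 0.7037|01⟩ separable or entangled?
Separable

Writing the state as a|00⟩ + b|01⟩ + c|10⟩ + d|11⟩, it is a product state iff ad − bc = 0.
Here (a, b, c, d) = (-0.7105, 0.7037, 0, 0): ad − bc = (-0.7105)(0) − (0.7037)(0) = 0, so the state is separable.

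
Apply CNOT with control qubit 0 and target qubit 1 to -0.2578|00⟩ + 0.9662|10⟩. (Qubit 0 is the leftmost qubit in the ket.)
-0.2578|00⟩ + 0.9662|11⟩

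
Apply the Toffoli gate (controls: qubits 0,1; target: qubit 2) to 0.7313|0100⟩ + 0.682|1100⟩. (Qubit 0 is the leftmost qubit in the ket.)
0.7313|0100⟩ + 0.682|1110⟩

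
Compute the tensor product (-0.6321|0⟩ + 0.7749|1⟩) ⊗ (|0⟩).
-0.6321|00⟩ + 0.7749|10⟩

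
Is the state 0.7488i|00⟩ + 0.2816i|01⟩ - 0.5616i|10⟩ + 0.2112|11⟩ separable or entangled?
Entangled

Writing the state as a|00⟩ + b|01⟩ + c|10⟩ + d|11⟩, it is a product state iff ad − bc = 0.
Here (a, b, c, d) = (0.7488i, 0.2816i, -0.5616i, 0.2112): ad − bc = (0.7488i)(0.2112) − (0.2816i)(-0.5616i) = (-0.1581 + 0.1581i) ≠ 0, so the state is entangled.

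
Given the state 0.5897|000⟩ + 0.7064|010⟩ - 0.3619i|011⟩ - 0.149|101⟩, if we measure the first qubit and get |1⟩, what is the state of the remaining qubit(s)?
-|01⟩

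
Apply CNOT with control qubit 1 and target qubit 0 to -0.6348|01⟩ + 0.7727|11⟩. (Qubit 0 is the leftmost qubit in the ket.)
0.7727|01⟩ - 0.6348|11⟩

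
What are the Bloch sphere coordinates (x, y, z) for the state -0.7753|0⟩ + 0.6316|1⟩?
(-0.9794, 0, 0.2022)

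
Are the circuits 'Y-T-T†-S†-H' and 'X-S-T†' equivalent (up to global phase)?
No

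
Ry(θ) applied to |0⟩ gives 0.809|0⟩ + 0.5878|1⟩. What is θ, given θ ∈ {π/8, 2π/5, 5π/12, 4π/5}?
2π/5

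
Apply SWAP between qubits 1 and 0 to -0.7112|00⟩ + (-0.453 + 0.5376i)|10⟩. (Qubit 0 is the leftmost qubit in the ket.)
-0.7112|00⟩ + (-0.453 + 0.5376i)|01⟩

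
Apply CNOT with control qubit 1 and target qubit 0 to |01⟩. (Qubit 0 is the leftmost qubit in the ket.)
|11⟩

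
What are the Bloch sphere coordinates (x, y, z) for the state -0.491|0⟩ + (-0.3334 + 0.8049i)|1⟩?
(0.3274, -0.7904, -0.5179)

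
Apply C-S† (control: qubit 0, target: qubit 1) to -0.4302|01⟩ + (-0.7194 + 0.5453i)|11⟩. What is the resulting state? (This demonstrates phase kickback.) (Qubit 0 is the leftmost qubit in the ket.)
-0.4302|01⟩ + (0.5453 + 0.7194i)|11⟩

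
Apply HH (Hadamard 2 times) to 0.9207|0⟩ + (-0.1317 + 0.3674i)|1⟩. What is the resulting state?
0.9207|0⟩ + (-0.1317 + 0.3674i)|1⟩

H² = I, so an even number of Hadamards cancels: H^2 = I and the state is unchanged.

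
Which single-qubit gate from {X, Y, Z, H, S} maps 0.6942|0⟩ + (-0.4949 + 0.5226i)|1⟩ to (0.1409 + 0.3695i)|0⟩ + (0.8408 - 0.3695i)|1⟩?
H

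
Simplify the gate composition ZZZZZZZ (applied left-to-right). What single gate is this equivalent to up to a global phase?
Z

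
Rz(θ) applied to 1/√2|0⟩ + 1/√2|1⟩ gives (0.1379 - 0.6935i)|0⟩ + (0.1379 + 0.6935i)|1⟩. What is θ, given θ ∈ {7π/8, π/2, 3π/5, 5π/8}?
7π/8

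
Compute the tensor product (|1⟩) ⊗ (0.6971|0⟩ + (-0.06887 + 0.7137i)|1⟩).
0.6971|10⟩ + (-0.06887 + 0.7137i)|11⟩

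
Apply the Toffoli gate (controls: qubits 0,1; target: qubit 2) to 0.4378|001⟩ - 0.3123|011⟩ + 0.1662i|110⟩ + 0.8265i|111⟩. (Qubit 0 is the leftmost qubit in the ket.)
0.4378|001⟩ - 0.3123|011⟩ + 0.8265i|110⟩ + 0.1662i|111⟩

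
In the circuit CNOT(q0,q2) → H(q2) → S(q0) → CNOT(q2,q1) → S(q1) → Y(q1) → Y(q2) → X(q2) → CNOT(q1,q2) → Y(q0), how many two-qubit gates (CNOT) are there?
3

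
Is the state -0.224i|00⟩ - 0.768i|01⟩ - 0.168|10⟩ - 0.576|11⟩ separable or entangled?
Separable

Writing the state as a|00⟩ + b|01⟩ + c|10⟩ + d|11⟩, it is a product state iff ad − bc = 0.
Here (a, b, c, d) = (-0.224i, -0.768i, -0.168, -0.576): ad − bc = (-0.224i)(-0.576) − (-0.768i)(-0.168) = 0, so the state is separable.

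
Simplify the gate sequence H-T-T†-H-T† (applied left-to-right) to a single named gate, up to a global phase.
T†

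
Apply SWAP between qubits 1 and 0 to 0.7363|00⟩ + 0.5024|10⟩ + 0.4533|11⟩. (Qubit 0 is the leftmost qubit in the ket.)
0.7363|00⟩ + 0.5024|01⟩ + 0.4533|11⟩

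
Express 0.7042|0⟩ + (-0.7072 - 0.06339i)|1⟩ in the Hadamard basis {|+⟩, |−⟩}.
(-0.002121 - 0.04482i)|+⟩ + (0.998 + 0.04482i)|−⟩

With |ψ⟩ = α|0⟩ + β|1⟩, the Hadamard-basis coefficients are ⟨+|ψ⟩ = (α + β)/√2 and ⟨−|ψ⟩ = (α − β)/√2.
Here α = 0.7042, β = (-0.7072 - 0.06339i): (α + β)/√2 = (-0.002121 - 0.04482i), (α − β)/√2 = (0.998 + 0.04482i).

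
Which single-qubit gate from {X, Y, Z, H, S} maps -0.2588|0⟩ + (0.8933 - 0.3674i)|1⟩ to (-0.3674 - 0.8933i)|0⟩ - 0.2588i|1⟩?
Y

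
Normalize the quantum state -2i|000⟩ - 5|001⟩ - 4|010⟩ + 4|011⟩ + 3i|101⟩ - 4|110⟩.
-0.2157i|000⟩ - 0.5392|001⟩ - 0.4313|010⟩ + 0.4313|011⟩ + 0.3235i|101⟩ - 0.4313|110⟩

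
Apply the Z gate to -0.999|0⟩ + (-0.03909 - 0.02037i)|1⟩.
-0.999|0⟩ + (0.03909 + 0.02037i)|1⟩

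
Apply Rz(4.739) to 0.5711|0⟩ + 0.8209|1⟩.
(-0.4092 - 0.3984i)|0⟩ + (-0.5881 + 0.5727i)|1⟩

Rz(4.739) = [[e^(−iθ/2), 0], [0, e^(iθ/2)]] with e^(±iθ/2) = cos(θ/2) ± i·sin(θ/2); θ = 4.739, cos(θ/2) ≈ -0.716452, sin(θ/2) ≈ 0.697636.
With a = amp(|0⟩) = 0.5711 and b = amp(|1⟩) = 0.8209:
new amp(|0⟩) = (-0.716452 - 0.697636i)·a = (-0.4092 - 0.3984i)
new amp(|1⟩) = (-0.716452 + 0.697636i)·b = (-0.5881 + 0.5727i)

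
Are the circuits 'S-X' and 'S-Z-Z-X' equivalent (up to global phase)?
Yes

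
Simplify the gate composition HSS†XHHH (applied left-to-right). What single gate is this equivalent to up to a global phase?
Z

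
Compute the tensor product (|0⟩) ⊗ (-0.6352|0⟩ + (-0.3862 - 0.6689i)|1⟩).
-0.6352|00⟩ + (-0.3862 - 0.6689i)|01⟩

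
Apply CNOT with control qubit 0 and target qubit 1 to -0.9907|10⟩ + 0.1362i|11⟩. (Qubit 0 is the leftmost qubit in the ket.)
0.1362i|10⟩ - 0.9907|11⟩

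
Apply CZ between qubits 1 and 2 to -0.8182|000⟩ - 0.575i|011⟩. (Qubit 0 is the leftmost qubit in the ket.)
-0.8182|000⟩ + 0.575i|011⟩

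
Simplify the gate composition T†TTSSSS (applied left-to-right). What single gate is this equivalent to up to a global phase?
T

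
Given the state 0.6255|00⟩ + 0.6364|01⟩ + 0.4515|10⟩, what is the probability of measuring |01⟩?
0.405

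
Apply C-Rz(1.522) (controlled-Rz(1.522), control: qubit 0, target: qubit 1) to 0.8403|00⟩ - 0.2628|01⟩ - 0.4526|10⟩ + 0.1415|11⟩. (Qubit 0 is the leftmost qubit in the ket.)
0.8403|00⟩ - 0.2628|01⟩ + (-0.3277 + 0.3121i)|10⟩ + (0.1025 + 0.09758i)|11⟩

C-Rz(1.522) leaves the control-|0⟩ kets |00⟩, |01⟩ unchanged and applies Rz(1.522) to qubit 1 on the control-|1⟩ pair (|10⟩, |11⟩).
Rz(1.522) = [[e^(−iθ/2), 0], [0, e^(iθ/2)]] with e^(±iθ/2) = cos(θ/2) ± i·sin(θ/2); θ = 1.522, cos(θ/2) ≈ 0.724147, sin(θ/2) ≈ 0.689646.
With a = amp(|10⟩) = -0.4526 and b = amp(|11⟩) = 0.1415:
new amp(|10⟩) = (0.724147 - 0.689646i)·a = (-0.3277 + 0.3121i)
new amp(|11⟩) = (0.724147 + 0.689646i)·b = (0.1025 + 0.09758i)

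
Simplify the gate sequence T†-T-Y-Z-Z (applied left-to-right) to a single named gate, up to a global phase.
Y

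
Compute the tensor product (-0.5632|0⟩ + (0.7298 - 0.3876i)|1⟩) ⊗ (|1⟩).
-0.5632|01⟩ + (0.7298 - 0.3876i)|11⟩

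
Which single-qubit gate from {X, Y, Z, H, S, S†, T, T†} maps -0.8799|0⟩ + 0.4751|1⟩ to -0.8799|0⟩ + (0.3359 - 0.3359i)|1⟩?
T†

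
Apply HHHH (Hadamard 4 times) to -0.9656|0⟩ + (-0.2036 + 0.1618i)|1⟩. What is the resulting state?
-0.9656|0⟩ + (-0.2036 + 0.1618i)|1⟩

H² = I, so an even number of Hadamards cancels: H^4 = I and the state is unchanged.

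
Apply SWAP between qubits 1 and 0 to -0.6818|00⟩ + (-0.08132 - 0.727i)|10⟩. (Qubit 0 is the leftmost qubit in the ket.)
-0.6818|00⟩ + (-0.08132 - 0.727i)|01⟩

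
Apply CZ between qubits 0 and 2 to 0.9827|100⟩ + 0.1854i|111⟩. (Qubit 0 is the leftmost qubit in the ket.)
0.9827|100⟩ - 0.1854i|111⟩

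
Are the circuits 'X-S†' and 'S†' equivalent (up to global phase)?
No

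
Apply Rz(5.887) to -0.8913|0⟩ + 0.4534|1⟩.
(0.8739 + 0.1754i)|0⟩ + (-0.4445 + 0.08923i)|1⟩

Rz(5.887) = [[e^(−iθ/2), 0], [0, e^(iθ/2)]] with e^(±iθ/2) = cos(θ/2) ± i·sin(θ/2); θ = 5.887, cos(θ/2) ≈ -0.980444, sin(θ/2) ≈ 0.1968.
With a = amp(|0⟩) = -0.8913 and b = amp(|1⟩) = 0.4534:
new amp(|0⟩) = (-0.980444 - 0.1968i)·a = (0.8739 + 0.1754i)
new amp(|1⟩) = (-0.980444 + 0.1968i)·b = (-0.4445 + 0.08923i)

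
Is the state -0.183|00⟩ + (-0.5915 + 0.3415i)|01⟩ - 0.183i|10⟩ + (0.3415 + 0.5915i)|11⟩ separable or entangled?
Entangled

Writing the state as a|00⟩ + b|01⟩ + c|10⟩ + d|11⟩, it is a product state iff ad − bc = 0.
Here (a, b, c, d) = (-0.183, (-0.5915 + 0.3415i), -0.183i, (0.3415 + 0.5915i)): ad − bc = (-0.183)(0.3415 + 0.5915i) − (-0.5915 + 0.3415i)(-0.183i) = (-0.125 - 0.2165i) ≠ 0, so the state is entangled.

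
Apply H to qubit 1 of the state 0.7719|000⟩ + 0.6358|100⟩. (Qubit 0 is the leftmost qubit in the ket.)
0.5458|000⟩ + 0.5458|010⟩ + 0.4496|100⟩ + 0.4496|110⟩

H on qubit 1 mixes each pair of kets that differ only in qubit 1: amplitudes (a, b) of (|…0…⟩, |…1…⟩) become ((a + b)/√2, (a − b)/√2). Kets absent from the input have amplitude 0.
(|000⟩, |010⟩): (a, b) = (0.7719, 0) → (0.5458, 0.5458)
(|100⟩, |110⟩): (a, b) = (0.6358, 0) → (0.4496, 0.4496)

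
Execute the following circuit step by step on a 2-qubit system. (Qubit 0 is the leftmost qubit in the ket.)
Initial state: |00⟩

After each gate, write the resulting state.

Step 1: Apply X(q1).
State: |01⟩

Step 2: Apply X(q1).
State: |00⟩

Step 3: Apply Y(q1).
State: i|01⟩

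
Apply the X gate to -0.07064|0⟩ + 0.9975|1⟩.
0.9975|0⟩ - 0.07064|1⟩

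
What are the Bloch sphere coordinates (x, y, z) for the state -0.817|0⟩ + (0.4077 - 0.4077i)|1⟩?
(-0.6662, 0.6662, 0.3351)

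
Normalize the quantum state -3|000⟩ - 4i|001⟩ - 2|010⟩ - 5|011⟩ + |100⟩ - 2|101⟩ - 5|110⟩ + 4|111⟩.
-0.3|000⟩ - 0.4i|001⟩ - 0.2|010⟩ - 1/2|011⟩ + 0.1|100⟩ - 0.2|101⟩ - 1/2|110⟩ + 0.4|111⟩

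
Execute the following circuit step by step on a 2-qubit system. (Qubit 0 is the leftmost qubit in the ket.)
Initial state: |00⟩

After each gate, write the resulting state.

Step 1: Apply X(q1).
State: |01⟩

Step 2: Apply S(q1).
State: i|01⟩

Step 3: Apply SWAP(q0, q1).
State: i|10⟩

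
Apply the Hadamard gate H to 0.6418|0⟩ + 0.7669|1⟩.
0.9961|0⟩ - 0.08846|1⟩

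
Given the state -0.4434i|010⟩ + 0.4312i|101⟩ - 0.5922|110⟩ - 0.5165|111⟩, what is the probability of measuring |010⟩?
0.1966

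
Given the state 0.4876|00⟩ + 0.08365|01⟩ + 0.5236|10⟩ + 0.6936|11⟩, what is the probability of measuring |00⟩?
0.2378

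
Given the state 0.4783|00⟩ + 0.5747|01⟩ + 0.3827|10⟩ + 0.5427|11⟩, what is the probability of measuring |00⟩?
0.2288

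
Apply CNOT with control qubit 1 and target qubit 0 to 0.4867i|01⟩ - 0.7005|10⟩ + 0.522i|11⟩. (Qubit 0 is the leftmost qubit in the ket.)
0.522i|01⟩ - 0.7005|10⟩ + 0.4867i|11⟩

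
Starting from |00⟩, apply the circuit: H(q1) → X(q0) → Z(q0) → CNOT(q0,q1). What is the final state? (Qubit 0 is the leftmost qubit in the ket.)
-1/√2|10⟩ - 1/√2|11⟩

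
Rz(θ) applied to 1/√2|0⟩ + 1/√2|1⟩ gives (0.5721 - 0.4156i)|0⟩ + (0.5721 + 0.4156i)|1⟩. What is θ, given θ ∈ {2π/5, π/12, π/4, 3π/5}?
2π/5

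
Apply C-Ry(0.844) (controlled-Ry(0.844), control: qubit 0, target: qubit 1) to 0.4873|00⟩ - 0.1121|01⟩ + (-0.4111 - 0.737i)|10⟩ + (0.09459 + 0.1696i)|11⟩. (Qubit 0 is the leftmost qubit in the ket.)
0.4873|00⟩ - 0.1121|01⟩ + (-0.4138 - 0.7418i)|10⟩ + (-0.08209 - 0.1471i)|11⟩

C-Ry(0.844) leaves the control-|0⟩ kets |00⟩, |01⟩ unchanged and applies Ry(0.844) to qubit 1 on the control-|1⟩ pair (|10⟩, |11⟩).
Ry(0.844) = [[cos(θ/2), −sin(θ/2)], [sin(θ/2), cos(θ/2)]]; θ = 0.844, cos(θ/2) ≈ 0.912272, sin(θ/2) ≈ 0.409586.
With a = amp(|10⟩) = (-0.4111 - 0.737i) and b = amp(|11⟩) = (0.09459 + 0.1696i):
new amp(|10⟩) = (0.912272)·a + (-0.409586)·b = (-0.4138 - 0.7418i)
new amp(|11⟩) = (0.409586)·a + (0.912272)·b = (-0.08209 - 0.1471i)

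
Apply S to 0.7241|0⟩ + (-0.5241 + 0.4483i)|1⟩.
0.7241|0⟩ + (-0.4483 - 0.5241i)|1⟩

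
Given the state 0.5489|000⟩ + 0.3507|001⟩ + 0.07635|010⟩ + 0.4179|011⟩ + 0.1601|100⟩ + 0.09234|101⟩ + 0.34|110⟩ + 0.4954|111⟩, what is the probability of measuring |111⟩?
0.2454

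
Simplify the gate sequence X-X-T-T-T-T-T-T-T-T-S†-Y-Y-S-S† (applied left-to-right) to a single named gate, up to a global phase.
S†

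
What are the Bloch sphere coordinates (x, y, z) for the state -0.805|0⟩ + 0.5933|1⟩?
(-0.9552, 0, 0.296)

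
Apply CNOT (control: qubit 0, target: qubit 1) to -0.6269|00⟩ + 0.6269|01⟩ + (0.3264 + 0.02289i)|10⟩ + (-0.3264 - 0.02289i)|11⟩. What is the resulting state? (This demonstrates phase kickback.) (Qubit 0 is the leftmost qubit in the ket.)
-0.6269|00⟩ + 0.6269|01⟩ + (-0.3264 - 0.02289i)|10⟩ + (0.3264 + 0.02289i)|11⟩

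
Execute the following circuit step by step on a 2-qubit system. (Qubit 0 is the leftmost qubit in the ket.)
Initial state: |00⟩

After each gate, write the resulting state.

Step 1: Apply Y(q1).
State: i|01⟩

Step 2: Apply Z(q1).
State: -i|01⟩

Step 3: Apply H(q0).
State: -(1/√2)i|01⟩ - (1/√2)i|11⟩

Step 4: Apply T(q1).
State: (1/2 - (1/2)i)|01⟩ + (1/2 - (1/2)i)|11⟩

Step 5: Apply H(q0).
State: (1/√2 - (1/√2)i)|01⟩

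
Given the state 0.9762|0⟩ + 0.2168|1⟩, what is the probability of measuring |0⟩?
0.953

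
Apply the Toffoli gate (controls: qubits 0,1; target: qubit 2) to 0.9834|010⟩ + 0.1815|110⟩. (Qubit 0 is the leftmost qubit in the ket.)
0.9834|010⟩ + 0.1815|111⟩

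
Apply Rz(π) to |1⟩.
i|1⟩

Rz(π) = [[e^(−iθ/2), 0], [0, e^(iθ/2)]] with e^(±iθ/2) = cos(θ/2) ± i·sin(θ/2); θ = π, cos(θ/2) ≈ 0, sin(θ/2) ≈ 1.
With a = amp(|0⟩) = 0 and b = amp(|1⟩) = 1:
new amp(|0⟩) = (-i)·a = 0
new amp(|1⟩) = (i)·b = i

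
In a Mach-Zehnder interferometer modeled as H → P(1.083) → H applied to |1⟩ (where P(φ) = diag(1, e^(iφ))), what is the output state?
(0.2657 - 0.4417i)|0⟩ + (0.7343 + 0.4417i)|1⟩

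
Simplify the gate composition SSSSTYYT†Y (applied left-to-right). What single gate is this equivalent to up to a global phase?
Y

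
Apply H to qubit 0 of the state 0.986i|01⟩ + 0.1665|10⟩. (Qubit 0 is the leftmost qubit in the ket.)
0.1177|00⟩ + 0.6972i|01⟩ - 0.1177|10⟩ + 0.6972i|11⟩

H on qubit 0 mixes each pair of kets that differ only in qubit 0: amplitudes (a, b) of (|…0…⟩, |…1…⟩) become ((a + b)/√2, (a − b)/√2). Kets absent from the input have amplitude 0.
(|00⟩, |10⟩): (a, b) = (0, 0.1665) → (0.1177, -0.1177)
(|01⟩, |11⟩): (a, b) = (0.986i, 0) → (0.6972i, 0.6972i)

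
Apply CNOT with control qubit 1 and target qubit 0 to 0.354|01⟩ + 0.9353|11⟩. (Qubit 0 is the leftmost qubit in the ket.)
0.9353|01⟩ + 0.354|11⟩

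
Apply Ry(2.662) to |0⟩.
0.2375|0⟩ + 0.9714|1⟩

Ry(2.662) = [[cos(θ/2), −sin(θ/2)], [sin(θ/2), cos(θ/2)]]; θ = 2.662, cos(θ/2) ≈ 0.237505, sin(θ/2) ≈ 0.971386.
With a = amp(|0⟩) = 1 and b = amp(|1⟩) = 0:
new amp(|0⟩) = (0.237505)·a + (-0.971386)·b = 0.2375
new amp(|1⟩) = (0.971386)·a + (0.237505)·b = 0.9714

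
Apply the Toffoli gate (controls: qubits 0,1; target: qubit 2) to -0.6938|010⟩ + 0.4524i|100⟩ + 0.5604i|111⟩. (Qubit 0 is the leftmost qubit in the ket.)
-0.6938|010⟩ + 0.4524i|100⟩ + 0.5604i|110⟩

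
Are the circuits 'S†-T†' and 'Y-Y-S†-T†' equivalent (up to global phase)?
Yes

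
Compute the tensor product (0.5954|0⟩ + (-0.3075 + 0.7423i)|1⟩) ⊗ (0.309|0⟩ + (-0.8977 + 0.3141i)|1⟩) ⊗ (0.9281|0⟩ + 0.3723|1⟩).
0.1708|000⟩ + 0.0685|001⟩ + (-0.4961 + 0.1736i)|010⟩ + (-0.199 + 0.06963i)|011⟩ + (-0.08819 + 0.2129i)|100⟩ + (-0.03538 + 0.08539i)|101⟩ + (0.0398 - 0.7081i)|110⟩ + (0.01597 - 0.284i)|111⟩

amp(|b₁b₂…⟩) = product of the factor amplitudes for bits b₁, b₂, …; only kets whose every factor amplitude is nonzero survive.
|000⟩: (0.5954)(0.309)(0.9281) = 0.1708
|001⟩: (0.5954)(0.309)(0.3723) = 0.0685
|010⟩: (0.5954)(-0.8977 + 0.3141i)(0.9281) = (-0.4961 + 0.1736i)
|011⟩: (0.5954)(-0.8977 + 0.3141i)(0.3723) = (-0.199 + 0.06963i)
|100⟩: (-0.3075 + 0.7423i)(0.309)(0.9281) = (-0.08819 + 0.2129i)
|101⟩: (-0.3075 + 0.7423i)(0.309)(0.3723) = (-0.03538 + 0.08539i)
|110⟩: (-0.3075 + 0.7423i)(-0.8977 + 0.3141i)(0.9281) = (0.0398 - 0.7081i)
|111⟩: (-0.3075 + 0.7423i)(-0.8977 + 0.3141i)(0.3723) = (0.01597 - 0.284i)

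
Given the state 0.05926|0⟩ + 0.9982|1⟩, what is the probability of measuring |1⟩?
0.9964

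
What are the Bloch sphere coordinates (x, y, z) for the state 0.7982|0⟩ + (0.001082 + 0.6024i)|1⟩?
(0.001727, 0.9617, 0.2742)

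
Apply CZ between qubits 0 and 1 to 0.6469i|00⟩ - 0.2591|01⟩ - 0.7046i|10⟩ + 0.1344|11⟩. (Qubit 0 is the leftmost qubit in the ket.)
0.6469i|00⟩ - 0.2591|01⟩ - 0.7046i|10⟩ - 0.1344|11⟩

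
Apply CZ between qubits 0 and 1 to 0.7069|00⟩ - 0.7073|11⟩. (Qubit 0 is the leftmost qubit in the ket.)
0.7069|00⟩ + 0.7073|11⟩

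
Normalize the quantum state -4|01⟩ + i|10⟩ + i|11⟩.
-0.9428|01⟩ + 0.2357i|10⟩ + 0.2357i|11⟩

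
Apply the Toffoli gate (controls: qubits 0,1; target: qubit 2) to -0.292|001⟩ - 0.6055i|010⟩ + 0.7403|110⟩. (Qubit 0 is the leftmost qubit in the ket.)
-0.292|001⟩ - 0.6055i|010⟩ + 0.7403|111⟩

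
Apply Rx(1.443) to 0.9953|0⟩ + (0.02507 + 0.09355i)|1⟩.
(0.8091 - 0.01656i)|0⟩ + (0.01882 - 0.5872i)|1⟩

Rx(1.443) = [[cos(θ/2), −i·sin(θ/2)], [−i·sin(θ/2), cos(θ/2)]]; θ = 1.443, cos(θ/2) ≈ 0.750816, sin(θ/2) ≈ 0.660512.
With a = amp(|0⟩) = 0.9953 and b = amp(|1⟩) = (0.02507 + 0.09355i):
new amp(|0⟩) = (0.750816)·a + (-0.660512i)·b = (0.8091 - 0.01656i)
new amp(|1⟩) = (-0.660512i)·a + (0.750816)·b = (0.01882 - 0.5872i)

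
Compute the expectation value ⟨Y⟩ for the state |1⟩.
0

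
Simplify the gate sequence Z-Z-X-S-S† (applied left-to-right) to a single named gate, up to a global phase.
X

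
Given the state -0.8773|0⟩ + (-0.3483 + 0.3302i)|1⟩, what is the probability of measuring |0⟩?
0.7697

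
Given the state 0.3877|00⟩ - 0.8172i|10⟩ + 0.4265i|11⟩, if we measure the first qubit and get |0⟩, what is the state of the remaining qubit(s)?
|0⟩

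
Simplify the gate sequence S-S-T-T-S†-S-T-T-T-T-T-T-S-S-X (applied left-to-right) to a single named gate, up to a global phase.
X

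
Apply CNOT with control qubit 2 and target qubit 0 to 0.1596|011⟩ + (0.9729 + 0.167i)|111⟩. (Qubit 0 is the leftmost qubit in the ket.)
(0.9729 + 0.167i)|011⟩ + 0.1596|111⟩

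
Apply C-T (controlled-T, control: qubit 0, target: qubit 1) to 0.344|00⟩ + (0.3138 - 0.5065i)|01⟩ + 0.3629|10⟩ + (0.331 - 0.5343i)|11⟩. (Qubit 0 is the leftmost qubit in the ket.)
0.344|00⟩ + (0.3138 - 0.5065i)|01⟩ + 0.3629|10⟩ + (0.6119 - 0.1438i)|11⟩

C-T leaves the control-|0⟩ kets |00⟩, |01⟩ unchanged and applies T to qubit 1 on the control-|1⟩ pair (|10⟩, |11⟩).
T = [[1, 0], [0, (1/√2 + (1/√2)i)]].
With a = amp(|10⟩) = 0.3629 and b = amp(|11⟩) = (0.331 - 0.5343i):
new amp(|10⟩) = (1)·a = 0.3629
new amp(|11⟩) = (1/√2 + (1/√2)i)·b = (0.6119 - 0.1438i)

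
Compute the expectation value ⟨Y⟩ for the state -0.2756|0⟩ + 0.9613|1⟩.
0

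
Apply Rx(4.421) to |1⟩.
-0.8023i|0⟩ - 0.597|1⟩

Rx(4.421) = [[cos(θ/2), −i·sin(θ/2)], [−i·sin(θ/2), cos(θ/2)]]; θ = 4.421, cos(θ/2) ≈ -0.596958, sin(θ/2) ≈ 0.802273.
With a = amp(|0⟩) = 0 and b = amp(|1⟩) = 1:
new amp(|0⟩) = (-0.596958)·a + (-0.802273i)·b = -0.8023i
new amp(|1⟩) = (-0.802273i)·a + (-0.596958)·b = -0.597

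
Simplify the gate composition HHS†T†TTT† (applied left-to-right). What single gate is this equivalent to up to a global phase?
S†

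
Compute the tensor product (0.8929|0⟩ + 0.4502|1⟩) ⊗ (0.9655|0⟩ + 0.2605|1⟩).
0.8621|00⟩ + 0.2326|01⟩ + 0.4347|10⟩ + 0.1173|11⟩

amp(|b₁b₂…⟩) = product of the factor amplitudes for bits b₁, b₂, …; only kets whose every factor amplitude is nonzero survive.
|00⟩: (0.8929)(0.9655) = 0.8621
|01⟩: (0.8929)(0.2605) = 0.2326
|10⟩: (0.4502)(0.9655) = 0.4347
|11⟩: (0.4502)(0.2605) = 0.1173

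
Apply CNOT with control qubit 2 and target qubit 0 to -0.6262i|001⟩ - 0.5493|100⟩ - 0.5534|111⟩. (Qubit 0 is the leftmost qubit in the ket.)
-0.5534|011⟩ - 0.5493|100⟩ - 0.6262i|101⟩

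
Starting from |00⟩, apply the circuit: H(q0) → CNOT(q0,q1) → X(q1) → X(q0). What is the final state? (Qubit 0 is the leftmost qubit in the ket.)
1/√2|00⟩ + 1/√2|11⟩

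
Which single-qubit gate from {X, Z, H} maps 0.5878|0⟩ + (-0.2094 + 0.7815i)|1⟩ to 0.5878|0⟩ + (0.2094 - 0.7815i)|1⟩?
Z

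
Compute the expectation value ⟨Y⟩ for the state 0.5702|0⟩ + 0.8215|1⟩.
0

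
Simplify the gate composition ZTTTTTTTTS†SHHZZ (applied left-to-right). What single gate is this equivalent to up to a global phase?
Z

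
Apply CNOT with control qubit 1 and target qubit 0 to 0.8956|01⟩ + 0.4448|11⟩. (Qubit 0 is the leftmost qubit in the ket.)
0.4448|01⟩ + 0.8956|11⟩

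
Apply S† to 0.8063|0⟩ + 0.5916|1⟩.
0.8063|0⟩ - 0.5916i|1⟩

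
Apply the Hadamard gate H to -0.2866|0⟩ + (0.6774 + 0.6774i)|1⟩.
(0.2763 + 0.479i)|0⟩ + (-0.6817 - 0.479i)|1⟩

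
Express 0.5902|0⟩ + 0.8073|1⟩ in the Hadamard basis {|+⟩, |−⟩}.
0.9882|+⟩ - 0.1535|−⟩

With |ψ⟩ = α|0⟩ + β|1⟩, the Hadamard-basis coefficients are ⟨+|ψ⟩ = (α + β)/√2 and ⟨−|ψ⟩ = (α − β)/√2.
Here α = 0.5902, β = 0.8073: (α + β)/√2 = 0.9882, (α − β)/√2 = -0.1535.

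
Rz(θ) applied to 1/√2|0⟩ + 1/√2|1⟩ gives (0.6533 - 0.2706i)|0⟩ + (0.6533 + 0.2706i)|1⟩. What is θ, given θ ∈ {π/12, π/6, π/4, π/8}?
π/4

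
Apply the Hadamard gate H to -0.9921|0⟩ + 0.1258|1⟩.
-0.6126|0⟩ - 0.7905|1⟩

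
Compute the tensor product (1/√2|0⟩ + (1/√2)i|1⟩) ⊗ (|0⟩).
1/√2|00⟩ + (1/√2)i|10⟩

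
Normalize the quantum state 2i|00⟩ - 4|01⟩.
(1/√5)i|00⟩ - 0.8944|01⟩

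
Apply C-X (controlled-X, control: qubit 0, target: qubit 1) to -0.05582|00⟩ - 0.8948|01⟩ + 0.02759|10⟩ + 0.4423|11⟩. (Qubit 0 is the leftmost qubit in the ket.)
-0.05582|00⟩ - 0.8948|01⟩ + 0.4423|10⟩ + 0.02759|11⟩

C-X leaves the control-|0⟩ kets |00⟩, |01⟩ unchanged and applies X to qubit 1 on the control-|1⟩ pair (|10⟩, |11⟩).
X = [[0, 1], [1, 0]].
With a = amp(|10⟩) = 0.02759 and b = amp(|11⟩) = 0.4423:
new amp(|10⟩) = (1)·b = 0.4423
new amp(|11⟩) = (1)·a = 0.02759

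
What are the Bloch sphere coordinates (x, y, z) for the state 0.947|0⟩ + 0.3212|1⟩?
(0.6084, 0, 0.7936)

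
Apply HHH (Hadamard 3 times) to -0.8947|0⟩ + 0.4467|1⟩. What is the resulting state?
-0.3168|0⟩ - 0.9485|1⟩

H² = I, so H^3 = H: a single Hadamard. With (a, b) = (-0.8947, 0.4467), H gives ((a + b)/√2, (a − b)/√2) = (-0.3168, -0.9485).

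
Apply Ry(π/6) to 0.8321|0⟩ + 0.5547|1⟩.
0.6602|0⟩ + 0.7512|1⟩

Ry(π/6) = [[cos(θ/2), −sin(θ/2)], [sin(θ/2), cos(θ/2)]]; θ = π/6, cos(θ/2) ≈ 0.965926, sin(θ/2) ≈ 0.258819.
With a = amp(|0⟩) = 0.8321 and b = amp(|1⟩) = 0.5547:
new amp(|0⟩) = (0.965926)·a + (-0.258819)·b = 0.6602
new amp(|1⟩) = (0.258819)·a + (0.965926)·b = 0.7512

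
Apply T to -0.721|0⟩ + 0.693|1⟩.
-0.721|0⟩ + (0.49 + 0.49i)|1⟩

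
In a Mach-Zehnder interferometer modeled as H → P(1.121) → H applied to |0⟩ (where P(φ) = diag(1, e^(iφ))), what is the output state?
(0.7174 + 0.4503i)|0⟩ + (0.2826 - 0.4503i)|1⟩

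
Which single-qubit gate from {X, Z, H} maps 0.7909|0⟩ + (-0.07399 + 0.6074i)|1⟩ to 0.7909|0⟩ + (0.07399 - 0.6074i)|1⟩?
Z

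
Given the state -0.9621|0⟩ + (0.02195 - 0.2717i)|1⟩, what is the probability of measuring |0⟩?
0.9256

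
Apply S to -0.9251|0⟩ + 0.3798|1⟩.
-0.9251|0⟩ + 0.3798i|1⟩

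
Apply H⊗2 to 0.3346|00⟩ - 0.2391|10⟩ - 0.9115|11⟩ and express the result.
-0.408|00⟩ + 0.5035|01⟩ + 0.7426|10⟩ - 0.1689|11⟩

H⊗2 gives amp(|y⟩) = (1/2) Σ_x (−1)^(x·y) amp(|x⟩), where x·y is the number of positions in which both x and y have a 1.
|00⟩: (0.3346 - 0.2391 - 0.9115)/2 = -0.408
|01⟩: (0.3346 - 0.2391 + 0.9115)/2 = 0.5035
|10⟩: (0.3346 + 0.2391 + 0.9115)/2 = 0.7426
|11⟩: (0.3346 + 0.2391 - 0.9115)/2 = -0.1689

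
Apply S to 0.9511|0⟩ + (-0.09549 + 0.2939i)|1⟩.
0.9511|0⟩ + (-0.2939 - 0.09549i)|1⟩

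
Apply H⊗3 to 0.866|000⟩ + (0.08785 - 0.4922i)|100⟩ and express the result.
(0.3372 - 0.174i)|000⟩ + (0.3372 - 0.174i)|001⟩ + (0.3372 - 0.174i)|010⟩ + (0.3372 - 0.174i)|011⟩ + (0.2751 + 0.174i)|100⟩ + (0.2751 + 0.174i)|101⟩ + (0.2751 + 0.174i)|110⟩ + (0.2751 + 0.174i)|111⟩

H⊗3 gives amp(|y⟩) = (1/2√2) Σ_x (−1)^(x·y) amp(|x⟩), where x·y is the number of positions in which both x and y have a 1.
|000⟩: (0.866 + (0.08785 - 0.4922i))/(2√2) = (0.3372 - 0.174i)
|001⟩: (0.866 + (0.08785 - 0.4922i))/(2√2) = (0.3372 - 0.174i)
|010⟩: (0.866 + (0.08785 - 0.4922i))/(2√2) = (0.3372 - 0.174i)
|011⟩: (0.866 + (0.08785 - 0.4922i))/(2√2) = (0.3372 - 0.174i)
|100⟩: (0.866 - (0.08785 - 0.4922i))/(2√2) = (0.2751 + 0.174i)
|101⟩: (0.866 - (0.08785 - 0.4922i))/(2√2) = (0.2751 + 0.174i)
|110⟩: (0.866 - (0.08785 - 0.4922i))/(2√2) = (0.2751 + 0.174i)
|111⟩: (0.866 - (0.08785 - 0.4922i))/(2√2) = (0.2751 + 0.174i)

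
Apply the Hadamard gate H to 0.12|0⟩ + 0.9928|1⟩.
0.7869|0⟩ - 0.6172|1⟩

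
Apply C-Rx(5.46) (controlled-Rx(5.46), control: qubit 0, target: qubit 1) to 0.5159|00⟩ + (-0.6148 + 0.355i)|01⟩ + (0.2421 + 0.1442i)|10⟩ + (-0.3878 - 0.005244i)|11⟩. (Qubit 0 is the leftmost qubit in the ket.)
0.5159|00⟩ + (-0.6148 + 0.355i)|01⟩ + (-0.224 + 0.02299i)|10⟩ + (0.4131 - 0.09205i)|11⟩

C-Rx(5.46) leaves the control-|0⟩ kets |00⟩, |01⟩ unchanged and applies Rx(5.46) to qubit 1 on the control-|1⟩ pair (|10⟩, |11⟩).
Rx(5.46) = [[cos(θ/2), −i·sin(θ/2)], [−i·sin(θ/2), cos(θ/2)]]; θ = 5.46, cos(θ/2) ≈ -0.916485, sin(θ/2) ≈ 0.400069.
With a = amp(|10⟩) = (0.2421 + 0.1442i) and b = amp(|11⟩) = (-0.3878 - 0.005244i):
new amp(|10⟩) = (-0.916485)·a + (-0.400069i)·b = (-0.224 + 0.02299i)
new amp(|11⟩) = (-0.400069i)·a + (-0.916485)·b = (0.4131 - 0.09205i)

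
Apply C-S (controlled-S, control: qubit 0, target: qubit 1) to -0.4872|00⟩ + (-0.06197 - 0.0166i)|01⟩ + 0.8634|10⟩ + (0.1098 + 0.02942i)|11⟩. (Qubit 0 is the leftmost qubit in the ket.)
-0.4872|00⟩ + (-0.06197 - 0.0166i)|01⟩ + 0.8634|10⟩ + (-0.02942 + 0.1098i)|11⟩

C-S leaves the control-|0⟩ kets |00⟩, |01⟩ unchanged and applies S to qubit 1 on the control-|1⟩ pair (|10⟩, |11⟩).
S = [[1, 0], [0, i]].
With a = amp(|10⟩) = 0.8634 and b = amp(|11⟩) = (0.1098 + 0.02942i):
new amp(|10⟩) = (1)·a = 0.8634
new amp(|11⟩) = (i)·b = (-0.02942 + 0.1098i)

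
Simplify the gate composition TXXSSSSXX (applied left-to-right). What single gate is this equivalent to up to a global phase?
T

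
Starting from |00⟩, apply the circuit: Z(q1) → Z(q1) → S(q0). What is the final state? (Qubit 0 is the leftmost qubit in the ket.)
|00⟩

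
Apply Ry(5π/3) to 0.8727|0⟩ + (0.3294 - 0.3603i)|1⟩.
(-0.9205 + 0.1802i)|0⟩ + (0.1511 + 0.312i)|1⟩

Ry(5π/3) = [[cos(θ/2), −sin(θ/2)], [sin(θ/2), cos(θ/2)]]; θ = 5π/3, cos(θ/2) ≈ -0.866025, sin(θ/2) ≈ 0.5.
With a = amp(|0⟩) = 0.8727 and b = amp(|1⟩) = (0.3294 - 0.3603i):
new amp(|0⟩) = (-0.866025)·a + (-0.5)·b = (-0.9205 + 0.1802i)
new amp(|1⟩) = (0.5)·a + (-0.866025)·b = (0.1511 + 0.312i)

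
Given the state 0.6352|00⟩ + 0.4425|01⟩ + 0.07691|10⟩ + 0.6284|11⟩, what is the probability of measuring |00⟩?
0.4035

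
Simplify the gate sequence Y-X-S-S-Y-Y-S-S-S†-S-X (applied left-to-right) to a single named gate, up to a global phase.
Y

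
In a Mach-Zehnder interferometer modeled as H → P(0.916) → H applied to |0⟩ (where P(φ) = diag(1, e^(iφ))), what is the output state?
(0.8045 + 0.3966i)|0⟩ + (0.1955 - 0.3966i)|1⟩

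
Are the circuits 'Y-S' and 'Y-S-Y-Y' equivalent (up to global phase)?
Yes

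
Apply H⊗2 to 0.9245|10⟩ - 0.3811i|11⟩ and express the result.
(0.4623 - 0.1906i)|00⟩ + (0.4623 + 0.1906i)|01⟩ + (-0.4623 + 0.1906i)|10⟩ + (-0.4623 - 0.1906i)|11⟩

H⊗2 gives amp(|y⟩) = (1/2) Σ_x (−1)^(x·y) amp(|x⟩), where x·y is the number of positions in which both x and y have a 1.
|00⟩: (0.9245 - 0.3811i)/2 = (0.4623 - 0.1906i)
|01⟩: (0.9245 + 0.3811i)/2 = (0.4623 + 0.1906i)
|10⟩: (-0.9245 + 0.3811i)/2 = (-0.4623 + 0.1906i)
|11⟩: (-0.9245 - 0.3811i)/2 = (-0.4623 - 0.1906i)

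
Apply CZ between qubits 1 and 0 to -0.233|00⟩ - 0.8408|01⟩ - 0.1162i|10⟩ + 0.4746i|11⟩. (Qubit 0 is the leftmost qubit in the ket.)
-0.233|00⟩ - 0.8408|01⟩ - 0.1162i|10⟩ - 0.4746i|11⟩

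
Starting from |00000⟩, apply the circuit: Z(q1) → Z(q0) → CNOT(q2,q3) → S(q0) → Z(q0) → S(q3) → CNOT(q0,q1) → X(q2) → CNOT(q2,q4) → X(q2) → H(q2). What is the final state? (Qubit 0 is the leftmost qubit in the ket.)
1/√2|00001⟩ + 1/√2|00101⟩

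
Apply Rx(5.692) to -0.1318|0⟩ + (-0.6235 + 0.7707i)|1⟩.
(0.3506 + 0.1816i)|0⟩ + (0.5965 - 0.6989i)|1⟩

Rx(5.692) = [[cos(θ/2), −i·sin(θ/2)], [−i·sin(θ/2), cos(θ/2)]]; θ = 5.692, cos(θ/2) ≈ -0.95663, sin(θ/2) ≈ 0.291307.
With a = amp(|0⟩) = -0.1318 and b = amp(|1⟩) = (-0.6235 + 0.7707i):
new amp(|0⟩) = (-0.95663)·a + (-0.291307i)·b = (0.3506 + 0.1816i)
new amp(|1⟩) = (-0.291307i)·a + (-0.95663)·b = (0.5965 - 0.6989i)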